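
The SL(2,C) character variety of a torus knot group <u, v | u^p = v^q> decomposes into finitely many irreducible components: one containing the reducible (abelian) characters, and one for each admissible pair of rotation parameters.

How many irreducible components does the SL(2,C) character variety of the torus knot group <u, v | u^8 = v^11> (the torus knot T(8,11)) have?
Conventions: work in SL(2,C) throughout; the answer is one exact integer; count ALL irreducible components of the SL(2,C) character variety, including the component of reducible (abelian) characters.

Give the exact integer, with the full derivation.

Gamma = < u, v | u^8 = v^11 > (torus knot T(8,11)); the central element u^8 = v^11 acts as +I or -I in any irreducible SL(2,C) representation.
This locks tr(u) to 2*cos(pi*alpha/8), alpha in 1..7, and tr(v) to 2*cos(pi*beta/11), beta in 1..10, on each component of irreducible characters.
The two central values (-1)^alpha I and (-1)^beta I must be the same matrix, so alpha and beta share a parity.
Counting: 4 odd alphas x 5 odd betas + 3 even alphas x 5 even betas = 20 + 15 = 35.
That is 35 components of irreducible characters, and with the reducible (abelian) component the total is 36.

36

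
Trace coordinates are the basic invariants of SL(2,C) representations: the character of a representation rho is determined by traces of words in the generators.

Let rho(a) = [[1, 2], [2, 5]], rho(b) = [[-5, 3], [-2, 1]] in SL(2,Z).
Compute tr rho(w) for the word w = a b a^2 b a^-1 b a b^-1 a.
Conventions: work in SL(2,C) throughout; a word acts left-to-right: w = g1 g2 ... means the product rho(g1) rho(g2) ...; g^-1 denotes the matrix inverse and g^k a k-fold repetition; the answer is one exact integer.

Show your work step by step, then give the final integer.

249754

rho(a) = [[1, 2], [2, 5]]
... * rho(b) = [[-5, 3], [-2, 1]]  ->  [[-9, 5], [-20, 11]]
... * rho(a) = [[1, 2], [2, 5]]  ->  [[1, 7], [2, 15]]
... * rho(a) = [[1, 2], [2, 5]]  ->  [[15, 37], [32, 79]]
... * rho(b) = [[-5, 3], [-2, 1]]  ->  [[-149, 82], [-318, 175]]
... * rho(a^-1) = [[5, -2], [-2, 1]]  ->  [[-909, 380], [-1940, 811]]
... * rho(b) = [[-5, 3], [-2, 1]]  ->  [[3785, -2347], [8078, -5009]]
... * rho(a) = [[1, 2], [2, 5]]  ->  [[-909, -4165], [-1940, -8889]]
... * rho(b^-1) = [[1, -3], [2, -5]]  ->  [[-9239, 23552], [-19718, 50265]]
... * rho(a) = [[1, 2], [2, 5]]  ->  [[37865, 99282], [80812, 211889]]
tr = 37865 + 211889 = 249754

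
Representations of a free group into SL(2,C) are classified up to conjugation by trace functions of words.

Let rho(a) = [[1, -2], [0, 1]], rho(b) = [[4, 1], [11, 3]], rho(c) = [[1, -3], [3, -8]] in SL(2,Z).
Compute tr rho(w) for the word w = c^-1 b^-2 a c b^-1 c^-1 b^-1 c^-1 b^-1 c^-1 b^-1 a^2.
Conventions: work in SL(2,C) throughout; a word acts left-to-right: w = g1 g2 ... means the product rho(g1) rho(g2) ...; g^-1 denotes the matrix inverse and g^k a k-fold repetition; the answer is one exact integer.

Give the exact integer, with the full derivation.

rho(c^-1) = [[-8, 3], [-3, 1]]
... * rho(b^-1) = [[3, -1], [-11, 4]]  ->  [[-57, 20], [-20, 7]]
... * rho(b^-1) = [[3, -1], [-11, 4]]  ->  [[-391, 137], [-137, 48]]
... * rho(a) = [[1, -2], [0, 1]]  ->  [[-391, 919], [-137, 322]]
... * rho(c) = [[1, -3], [3, -8]]  ->  [[2366, -6179], [829, -2165]]
... * rho(b^-1) = [[3, -1], [-11, 4]]  ->  [[75067, -27082], [26302, -9489]]
... * rho(c^-1) = [[-8, 3], [-3, 1]]  ->  [[-519290, 198119], [-181949, 69417]]
... * rho(b^-1) = [[3, -1], [-11, 4]]  ->  [[-3737179, 1311766], [-1309434, 459617]]
... * rho(c^-1) = [[-8, 3], [-3, 1]]  ->  [[25962134, -9899771], [9096621, -3468685]]
... * rho(b^-1) = [[3, -1], [-11, 4]]  ->  [[186783883, -65561218], [65445398, -22971361]]
... * rho(c^-1) = [[-8, 3], [-3, 1]]  ->  [[-1297587410, 494790431], [-454649101, 173364833]]
... * rho(b^-1) = [[3, -1], [-11, 4]]  ->  [[-9335456971, 3276749134], [-3270960466, 1148108433]]
... * rho(a) = [[1, -2], [0, 1]]  ->  [[-9335456971, 21947663076], [-3270960466, 7690029365]]
... * rho(a) = [[1, -2], [0, 1]]  ->  [[-9335456971, 40618577018], [-3270960466, 14231950297]]
tr = -9335456971 + 14231950297 = 4896493326

4896493326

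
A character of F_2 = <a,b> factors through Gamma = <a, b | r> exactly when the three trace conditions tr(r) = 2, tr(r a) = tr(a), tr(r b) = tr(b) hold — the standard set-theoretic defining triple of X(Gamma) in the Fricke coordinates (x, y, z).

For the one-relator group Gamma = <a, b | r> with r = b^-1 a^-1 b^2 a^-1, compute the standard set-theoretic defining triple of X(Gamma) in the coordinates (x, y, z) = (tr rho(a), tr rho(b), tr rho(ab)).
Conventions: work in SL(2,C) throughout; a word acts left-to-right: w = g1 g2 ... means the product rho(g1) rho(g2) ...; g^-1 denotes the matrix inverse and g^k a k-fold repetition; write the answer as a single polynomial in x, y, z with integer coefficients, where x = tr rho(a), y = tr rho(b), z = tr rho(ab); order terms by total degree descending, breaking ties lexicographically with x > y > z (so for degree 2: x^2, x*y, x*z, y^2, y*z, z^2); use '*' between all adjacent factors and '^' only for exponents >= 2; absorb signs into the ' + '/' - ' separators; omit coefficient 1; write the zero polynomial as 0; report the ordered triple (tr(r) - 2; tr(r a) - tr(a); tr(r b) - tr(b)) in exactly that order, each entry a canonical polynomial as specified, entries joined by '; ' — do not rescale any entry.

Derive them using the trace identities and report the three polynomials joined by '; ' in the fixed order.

so trace(b^2) = trace(b) * trace(b) - trace(1) = y^2 - 2
trace(b^2 a) = trace(b) * trace(a b) - trace(a) = y*z - x
reduce: trace(a^-1 b^2) = trace(b^2) * trace(a) - trace(b^2 a) = x*y^2 - y*z - x
trace(a^-1 b^2 a^-1) = trace(a^-1 b^2) * trace(a) - trace(a^-1 b^2 a) = x^2*y^2 - x*y*z - x^2 - y^2 + 2
trace(b^3) = trace(b) * trace(b^2) - trace(b) = y^3 - 3*y
trace(b^3 a) = trace(b) * trace(b a b) - trace(b a) = y^2*z - x*y - z
trace(b a^-1 b^2) = trace(b^3) * trace(a) - trace(b^3 a) = x*y^3 - y^2*z - 2*x*y + z
so trace(a b a b) = trace(a b) * trace(a b) - trace(1)   [split at repeated a] = z^2 - 2
so trace(a b a) = trace(a) * trace(b a) - trace(b) = x*z - y
trace(b^2 a b a) = trace(b) * trace(a b a b) - trace(a b a) = y*z^2 - x*z - y
trace(b a^-1 b^2 a) = trace(b^2 a b) * trace(a) - trace(b^2 a b a) = x*y^2*z - x^2*y - y*z^2 + y
trace(a^-1 b^2 a^-1 b) = trace(b a^-1 b^2) * trace(a) - trace(b a^-1 b^2 a) = x^2*y^3 - 2*x*y^2*z - x^2*y + y*z^2 + x*z - y
trace(b^-1 a^-1 b^2 a^-1) = trace(a^-1 b^2 a^-1) * trace(b) - trace(a^-1 b^2 a^-1 b) = x*y^2*z - y^3 - y*z^2 - x*z + 3*y
reduce: trace(a^-1 b) = trace(b) * trace(a) - trace(b a)   [inverse elimination on a] = x*y - z
assemble the triple (trace(r) - 2; trace(r a) - x; trace(r b) - y)

x*y^2*z - y^3 - y*z^2 - x*z + 3*y - 2; x*y - x - z; x^2*y^2 - x*y*z - x^2 - y^2 - y + 2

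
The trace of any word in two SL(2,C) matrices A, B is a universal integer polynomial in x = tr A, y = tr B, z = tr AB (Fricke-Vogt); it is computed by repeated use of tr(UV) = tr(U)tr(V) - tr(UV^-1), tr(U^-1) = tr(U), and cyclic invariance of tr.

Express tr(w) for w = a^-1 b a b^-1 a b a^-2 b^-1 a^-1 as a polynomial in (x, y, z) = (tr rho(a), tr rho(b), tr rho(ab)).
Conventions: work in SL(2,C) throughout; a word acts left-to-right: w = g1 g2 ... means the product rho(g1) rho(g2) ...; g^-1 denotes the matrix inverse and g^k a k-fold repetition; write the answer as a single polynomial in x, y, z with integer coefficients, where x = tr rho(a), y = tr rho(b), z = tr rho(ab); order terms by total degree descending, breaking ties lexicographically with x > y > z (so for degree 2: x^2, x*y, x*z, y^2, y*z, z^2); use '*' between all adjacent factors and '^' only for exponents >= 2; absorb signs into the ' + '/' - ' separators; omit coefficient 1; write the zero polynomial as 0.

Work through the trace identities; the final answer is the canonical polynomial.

tr(b^2 a) = tr(b) tr(a b) - tr(a)   [square of b] = y*z - x
and tr(b^2) = tr(b) tr(b) - tr(1)   [square of b] = y^2 - 2
next, tr(b a^2 b) = tr(a) tr(b^2 a) - tr(b^2)   [square of a] = x*y*z - x^2 - y^2 + 2
tr(b a b a) = tr(b a) tr(b a) - tr(1)   [split at a repeated b] = z^2 - 2
tr(b a^2 b a) = tr(a) tr(b a b a) - tr(b a b)   [square of a] = x*z^2 - y*z - x
and tr(b a^2 b a^-1) = tr(b a^2 b) tr(a) - tr(b a^2 b a)   [inverse elimination on a] = x^2*y*z - x^3 - x*y^2 - x*z^2 + y*z + 3*x
tr(a^-1 b a^2 b a^-1) = tr(b a^2 b a^-1) tr(a) - tr(b a^2 b)   [inverse elimination on a] = x^3*y*z - x^4 - x^2*y^2 - x^2*z^2 + 4*x^2 + y^2 - 2
and tr(b a^2 b a^-3) = tr(a^-1 b a^2 b a^-1) tr(a) - tr(a^-1 b a^2 b)   [inverse elimination on a] = x^4*y*z - x^5 - x^3*y^2 - x^3*z^2 - x^2*y*z + 5*x^3 + 2*x*y^2 + x*z^2 - y*z - 5*x
tr(a^-2 b a^2 b a^-2) = tr(b a^2 b a^-3) tr(a) - tr(b a^2 b a^-2)   [inverse elimination on a] = x^5*y*z - x^6 - x^4*y^2 - x^4*z^2 - 2*x^3*y*z + 6*x^4 + 3*x^2*y^2 + 2*x^2*z^2 - x*y*z - 9*x^2 - y^2 + 2
and tr(b a^2) = tr(a) tr(b a) - tr(b)   [square of a] = x*z - y
tr(b a^2 b^2) = tr(b) tr(b a^2 b) - tr(b a^2)   [square of b] = x*y^2*z - x^2*y - y^3 - x*z + 3*y
tr(a b a^2) = tr(a) tr(b a^2) - tr(b a)   [square of a] = x^2*z - x*y - z
tr(b a^2 b^2 a) = tr(b) tr(a b a^2 b) - tr(a b a^2)   [square of b] = x*y*z^2 - x^2*z - y^2*z + z
tr(b a^-1 b a^2 b) = tr(b a^2 b^2) tr(a) - tr(b a^2 b^2 a)   [inverse elimination on a] = x^2*y^2*z - x^3*y - x*y^3 - x*y*z^2 + y^2*z + 3*x*y - z
next, tr(b a^2 b a b) = tr(b) tr(a^2 b a b) - tr(a^2 b a)   [square of b] = x*y*z^2 - x^2*z - y^2*z + z
tr(b a b a b a) = tr(b a) tr(b a b a) - tr(b^-1 a^-1)   [split at a repeated b] = z^3 - 3*z
and tr(b a b a b) = tr(b) tr(a b a b) - tr(a b a)   [square of b] = y*z^2 - x*z - y
and tr(b a^2 b a b a) = tr(a) tr(b a b a b a) - tr(b a b a b)   [square of a] = x*z^3 - y*z^2 - 2*x*z + y
next, tr(b a^-1 b a^2 b a) = tr(b a^2 b a b) tr(a) - tr(b a^2 b a b a)   [inverse elimination on a] = x^2*y*z^2 - x^3*z - x*y^2*z - x*z^3 + y*z^2 + 3*x*z - y
tr(a^-1 b a^-1 b a^2 b) = tr(b a^-1 b a^2 b) tr(a) - tr(b a^-1 b a^2 b a)   [inverse elimination on a] = x^3*y^2*z - x^4*y - x^2*y^3 - 2*x^2*y*z^2 + x^3*z + 2*x*y^2*z + x*z^3 + 3*x^2*y - y*z^2 - 4*x*z + y
tr(a^-1 b a^2 b a^-2 b) = tr(a^-1 b a^-1 b a^2 b) tr(a) - tr(a^-1 b a^-1 b a^2 b a)   [inverse elimination on a] = x^4*y^2*z - x^5*y - x^3*y^3 - 2*x^3*y*z^2 + x^4*z + x^2*y^2*z + x^2*z^3 + 4*x^3*y + x*y^3 - 4*x^2*z - y^2*z - 2*x*y + z
next, tr(b^2 a^2 b a^-1) = tr(b^2 a^2 b) tr(a) - tr(b^2 a^2 b a)   [inverse elimination on a] = x^2*y^2*z - x^3*y - x*y^3 - x*y*z^2 + y^2*z + 3*x*y - z
and tr(b a^2 b a^-2 b) = tr(b^2 a^2 b a^-1) tr(a) - tr(b^2 a^2 b)   [inverse elimination on a] = x^3*y^2*z - x^4*y - x^2*y^3 - x^2*y*z^2 + 4*x^2*y + y^3 - 3*y
next, tr(a^-2 b a^2 b a^-2 b) = tr(a^-1 b a^2 b a^-2 b) tr(a) - tr(a^-1 b a^2 b a^-2 b a)   [inverse elimination on a] = x^5*y^2*z - x^6*y - x^4*y^3 - 2*x^4*y*z^2 + x^5*z + x^3*z^3 + 5*x^4*y + 2*x^2*y^3 + x^2*y*z^2 - 4*x^3*z - x*y^2*z - 6*x^2*y - y^3 + x*z + 3*y
next, tr(a b a^-2 b^-1 a^-2 b a) = tr(a^-2 b a^2 b a^-2) tr(b) - tr(a^-2 b a^2 b a^-2 b)   [inverse elimination on b] = x^4*y*z^2 - x^5*z - 2*x^3*y^2*z - x^3*z^3 + x^4*y + x^2*y^3 + x^2*y*z^2 + 4*x^3*z - 3*x^2*y - x*z - y
tr(b a b a b a^-1) = tr(b a b a b) tr(a) - tr(b a b a b a)   [inverse elimination on a] = x*y*z^2 - x^2*z - z^3 - x*y + 3*z
tr(a^-1 b a b a b a^-1) = tr(b a b a b a^-1) tr(a) - tr(b a b a b)   [inverse elimination on a] = x^2*y*z^2 - x^3*z - x*z^3 - x^2*y - y*z^2 + 4*x*z + y
tr(a^-2 b a b a b a^-1) = tr(a^-1 b a b a b a^-1) tr(a) - tr(a^-1 b a b a b)   [inverse elimination on a] = x^3*y*z^2 - x^4*z - x^2*z^3 - x^3*y - 2*x*y*z^2 + 5*x^2*z + z^3 + 2*x*y - 3*z
next, tr(b^2 a b a b) = tr(b) tr(b a b a b) - tr(b a b a)   [square of b] = y^2*z^2 - x*y*z - y^2 - z^2 + 2
tr(b^2 a b a b a) = tr(b) tr(a b a b a b) - tr(a b a b a)   [square of b] = y*z^3 - x*z^2 - 2*y*z + x
tr(b a b a b a^-1 b) = tr(b^2 a b a b) tr(a) - tr(b^2 a b a b a)   [inverse elimination on a] = x*y^2*z^2 - x^2*y*z - y*z^3 - x*y^2 + 2*y*z + x
tr(b a b a b a b a) = tr(a b a b a b) tr(a b) - tr(b a b a)   [split at a repeated a] = z^4 - 4*z^2 + 2
tr(b a b a b a^-1 b a) = tr(b a b a b a b) tr(a) - tr(b a b a b a b a)   [inverse elimination on a] = x*y*z^3 - x^2*z^2 - z^4 - 2*x*y*z + x^2 + 4*z^2 - 2
tr(a^-1 b a b a b a^-1 b) = tr(b a b a b a^-1 b) tr(a) - tr(b a b a b a^-1 b a)   [inverse elimination on a] = x^2*y^2*z^2 - x^3*y*z - 2*x*y*z^3 - x^2*y^2 + x^2*z^2 + z^4 + 4*x*y*z - 4*z^2 + 2
and tr(a^-2 b a b a b a^-1 b) = tr(a^-1 b a b a b a^-1 b) tr(a) - tr(a^-1 b a b a b a^-1 b a)   [inverse elimination on a] = x^3*y^2*z^2 - x^4*y*z - 2*x^2*y*z^3 - x^3*y^2 + x^3*z^2 - x*y^2*z^2 + x*z^4 + 5*x^2*y*z + y*z^3 + x*y^2 - 4*x*z^2 - 2*y*z + x
and tr(a^-1 b^-1 a^-2 b a b a b) = tr(a^-2 b a b a b a^-1) tr(b) - tr(a^-2 b a b a b a^-1 b)   [inverse elimination on b] = x^2*y*z^3 - x^3*z^2 - x*y^2*z^2 - x*z^4 + x*y^2 + 4*x*z^2 - y*z - x
tr(a^-1 b a b) = tr(b a b) tr(a) - tr(b a b a)   [inverse elimination on a] = x*y*z - x^2 - z^2 + 2
tr(a b a^-2 b^-1 a^-2 b a b) = tr(a^-1 b^-1 a^-2 b a b a b) tr(a) - tr(a^-1 b^-1 a^-2 b a b a b a)   [inverse elimination on a] = x^3*y*z^3 - x^4*z^2 - x^2*y^2*z^2 - x^2*z^4 + x^2*y^2 + 4*x^2*z^2 - 2*x*y*z + z^2 - 2
and tr(a^-1 b a b^-1 a b a^-2 b^-1 a^-1) = tr(a b a^-2 b^-1 a^-2 b a) tr(b) - tr(a b a^-2 b^-1 a^-2 b a b)   [inverse elimination on b] = x^4*y^2*z^2 - x^5*y*z - 2*x^3*y^3*z - 2*x^3*y*z^3 + x^4*y^2 + x^4*z^2 + x^2*y^4 + 2*x^2*y^2*z^2 + x^2*z^4 + 4*x^3*y*z - 4*x^2*y^2 - 4*x^2*z^2 + x*y*z - y^2 - z^2 + 2

x^4*y^2*z^2 - x^5*y*z - 2*x^3*y^3*z - 2*x^3*y*z^3 + x^4*y^2 + x^4*z^2 + x^2*y^4 + 2*x^2*y^2*z^2 + x^2*z^4 + 4*x^3*y*z - 4*x^2*y^2 - 4*x^2*z^2 + x*y*z - y^2 - z^2 + 2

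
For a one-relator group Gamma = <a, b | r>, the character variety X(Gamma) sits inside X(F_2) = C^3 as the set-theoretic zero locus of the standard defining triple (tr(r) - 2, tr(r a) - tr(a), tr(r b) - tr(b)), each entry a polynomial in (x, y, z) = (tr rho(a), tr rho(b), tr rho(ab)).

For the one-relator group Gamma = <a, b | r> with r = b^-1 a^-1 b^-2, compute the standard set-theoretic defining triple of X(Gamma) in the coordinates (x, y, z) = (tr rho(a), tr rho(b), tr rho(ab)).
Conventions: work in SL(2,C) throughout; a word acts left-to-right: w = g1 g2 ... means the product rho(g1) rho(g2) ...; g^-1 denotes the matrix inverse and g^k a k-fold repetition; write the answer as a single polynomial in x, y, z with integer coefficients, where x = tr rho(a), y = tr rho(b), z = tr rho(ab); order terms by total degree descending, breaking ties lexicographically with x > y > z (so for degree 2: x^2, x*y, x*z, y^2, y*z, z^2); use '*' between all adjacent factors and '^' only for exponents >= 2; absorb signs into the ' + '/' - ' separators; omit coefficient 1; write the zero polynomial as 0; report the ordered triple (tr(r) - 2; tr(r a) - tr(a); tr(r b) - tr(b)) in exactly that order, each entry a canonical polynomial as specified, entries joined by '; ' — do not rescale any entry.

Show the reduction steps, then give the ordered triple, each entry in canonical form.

y^2*z - x*y - z - 2; x*y^2*z - x^2*y - y*z^2 - x + y; y*z - x - y

trace(b^-1) = trace(b) = y
trace(b^-2) = trace(b^-1) * trace(b) - trace(1)   [inverse elimination on b] = y^2 - 2
apply: trace(a b^-1) = trace(a) * trace(b) - trace(a b)   [inverse elimination on b] = x*y - z
apply: trace(b^-2 a) = trace(a b^-1) * trace(b) - trace(a)   [inverse elimination on b] = x*y^2 - y*z - x
trace(b^-1 a^-1 b^-1) = trace(b^-2) * trace(a) - trace(b^-2 a)   [inverse elimination on a] = y*z - x
use: trace(b^-1 a^-1 b^-2) = trace(b^-1 a^-1 b^-1) * trace(b) - trace(b^-1 a^-1)   [inverse elimination on b] = y^2*z - x*y - z
apply: trace(a^2) = trace(a) * trace(a) - trace(1)   [square of a] = x^2 - 2
trace(a^2 b) = trace(a) * trace(b a) - trace(b)   [square of a] = x*z - y
trace(a b^-1 a) = trace(a^2) * trace(b) - trace(a^2 b)   [inverse elimination on b] = x^2*y - x*z - y
trace(a b a b) = trace(a b) * trace(a b) - trace(1)   [split at a repeated a] = z^2 - 2
apply: trace(a b^-1 a b) = trace(a b a) * trace(b) - trace(a b a b)   [inverse elimination on b] = x*y*z - y^2 - z^2 + 2
apply: trace(b^-1 a b^-1 a) = trace(a b^-1 a) * trace(b) - trace(a b^-1 a b)   [inverse elimination on b] = x^2*y^2 - 2*x*y*z + z^2 - 2
use: trace(b^-1 a b^-1 a^-1) = trace(b^-1 a b^-1) * trace(a) - trace(b^-1 a b^-1 a)   [inverse elimination on a] = x*y*z - x^2 - z^2 + 2
trace(b^-1 a^-1 b^-2 a) = trace(b^-1 a b^-1 a^-1) * trace(b) - trace(b^-1 a b^-1 a^-1 b)   [inverse elimination on b] = x*y^2*z - x^2*y - y*z^2 + y
assemble the triple (trace(r) - 2; trace(r a) - x; trace(r b) - y)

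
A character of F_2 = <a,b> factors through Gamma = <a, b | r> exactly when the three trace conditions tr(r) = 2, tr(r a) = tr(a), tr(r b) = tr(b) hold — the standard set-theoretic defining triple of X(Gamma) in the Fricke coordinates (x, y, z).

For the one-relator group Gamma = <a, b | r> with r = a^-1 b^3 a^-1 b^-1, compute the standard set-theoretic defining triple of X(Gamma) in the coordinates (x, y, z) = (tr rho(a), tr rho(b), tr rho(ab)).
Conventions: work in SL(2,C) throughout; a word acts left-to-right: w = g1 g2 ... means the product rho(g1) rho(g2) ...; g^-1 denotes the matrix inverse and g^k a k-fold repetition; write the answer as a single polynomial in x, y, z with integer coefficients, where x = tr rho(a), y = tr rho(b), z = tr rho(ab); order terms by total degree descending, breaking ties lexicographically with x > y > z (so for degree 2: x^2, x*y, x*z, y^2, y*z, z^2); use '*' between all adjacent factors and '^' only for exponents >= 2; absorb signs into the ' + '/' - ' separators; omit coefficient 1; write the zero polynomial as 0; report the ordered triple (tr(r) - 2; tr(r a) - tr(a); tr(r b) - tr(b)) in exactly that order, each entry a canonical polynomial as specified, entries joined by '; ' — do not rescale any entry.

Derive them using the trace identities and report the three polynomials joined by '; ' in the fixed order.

use: tr(b^2) = tr(b) * tr(b) - tr(1)   [square of b] = y^2 - 2
apply: tr(b^2 a) = tr(b) * tr(a b) - tr(a)   [square of b] = y*z - x
use: tr(a^-1 b^2) = tr(b^2) * tr(a) - tr(b^2 a)   [inverse elimination on a] = x*y^2 - y*z - x
use: tr(b^3) = tr(b) * tr(b^2) - tr(b)   [square of b] = y^3 - 3*y
tr(a b^3) = tr(b) * tr(a b^2) - tr(a b)   [square of b] = y^2*z - x*y - z
tr(b^3 a b) = tr(b) * tr(a b^3) - tr(a b^2)   [square of b] = y^3*z - x*y^2 - 2*y*z + x
tr(a b a b) = tr(a b) * tr(a b) - tr(1)   [split at a repeated a] = z^2 - 2
use: tr(a b a) = tr(a) * tr(b a) - tr(b)   [square of a] = x*z - y
tr(a b a b^2) = tr(b) * tr(a b a b) - tr(a b a)   [square of b] = y*z^2 - x*z - y
tr(b^3 a b a) = tr(b) * tr(a b a b^2) - tr(a b a b)   [square of b] = y^2*z^2 - x*y*z - y^2 - z^2 + 2
use: tr(a^-1 b^3 a b) = tr(b^3 a b) * tr(a) - tr(b^3 a b a)   [inverse elimination on a] = x*y^3*z - x^2*y^2 - y^2*z^2 - x*y*z + x^2 + y^2 + z^2 - 2
tr(b^-1 a^-1 b^3 a) = tr(a^-1 b^3 a) * tr(b) - tr(a^-1 b^3 a b)   [inverse elimination on b] = -x*y^3*z + x^2*y^2 + y^4 + y^2*z^2 + x*y*z - x^2 - 4*y^2 - z^2 + 2
apply: tr(a^-1 b^3 a^-1 b^-1) = tr(b^-1 a^-1 b^3) * tr(a) - tr(b^-1 a^-1 b^3 a)   [inverse elimination on a] = x*y^3*z - y^4 - y^2*z^2 - 2*x*y*z + 4*y^2 + z^2 - 2
tr(b^3 a^-1) = tr(b^3) * tr(a) - tr(b^3 a)   [inverse elimination on a] = x*y^3 - y^2*z - 2*x*y + z
apply: tr(a^-1 b^3 a^-1) = tr(b^3 a^-1) * tr(a) - tr(b^3)   [inverse elimination on a] = x^2*y^3 - x*y^2*z - 2*x^2*y - y^3 + x*z + 3*y
assemble the triple (tr(r) - 2; tr(r a) - x; tr(r b) - y)

x*y^3*z - y^4 - y^2*z^2 - 2*x*y*z + 4*y^2 + z^2 - 4; x*y^2 - y*z - 2*x; x^2*y^3 - x*y^2*z - 2*x^2*y - y^3 + x*z + 2*y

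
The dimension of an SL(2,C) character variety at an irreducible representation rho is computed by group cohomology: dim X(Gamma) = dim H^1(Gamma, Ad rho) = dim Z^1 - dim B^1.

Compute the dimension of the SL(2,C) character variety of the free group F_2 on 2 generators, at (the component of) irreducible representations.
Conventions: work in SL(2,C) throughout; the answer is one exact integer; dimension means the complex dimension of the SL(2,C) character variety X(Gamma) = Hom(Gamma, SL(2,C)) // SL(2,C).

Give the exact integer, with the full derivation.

3

Here Gamma is free of rank 2 — no relator constrains a cocycle.
So Z^1 = (sl_2)^2 in full: dim Z^1 = 6.
At an irreducible rho the centralizer of the image in sl_2 is 0, so the coboundary map sl_2 -> Z^1 is injective: dim B^1 = 3.
dim H^1 = 6 - 3 = 3, which is dim X.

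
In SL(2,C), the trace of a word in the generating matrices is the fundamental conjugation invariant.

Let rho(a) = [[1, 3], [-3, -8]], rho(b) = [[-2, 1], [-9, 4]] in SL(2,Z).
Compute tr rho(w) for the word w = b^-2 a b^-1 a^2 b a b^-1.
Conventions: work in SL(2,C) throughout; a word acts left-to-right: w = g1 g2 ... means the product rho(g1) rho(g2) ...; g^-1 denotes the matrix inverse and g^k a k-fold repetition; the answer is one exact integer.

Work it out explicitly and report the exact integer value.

rho(b^-1) = [[4, -1], [9, -2]]
... * rho(b^-1) = [[4, -1], [9, -2]]  ->  [[7, -2], [18, -5]]
... * rho(a) = [[1, 3], [-3, -8]]  ->  [[13, 37], [33, 94]]
... * rho(b^-1) = [[4, -1], [9, -2]]  ->  [[385, -87], [978, -221]]
... * rho(a) = [[1, 3], [-3, -8]]  ->  [[646, 1851], [1641, 4702]]
... * rho(a) = [[1, 3], [-3, -8]]  ->  [[-4907, -12870], [-12465, -32693]]
... * rho(b) = [[-2, 1], [-9, 4]]  ->  [[125644, -56387], [319167, -143237]]
... * rho(a) = [[1, 3], [-3, -8]]  ->  [[294805, 828028], [748878, 2103397]]
... * rho(b^-1) = [[4, -1], [9, -2]]  ->  [[8631472, -1950861], [21926085, -4955672]]
tr = 8631472 + -4955672 = 3675800

3675800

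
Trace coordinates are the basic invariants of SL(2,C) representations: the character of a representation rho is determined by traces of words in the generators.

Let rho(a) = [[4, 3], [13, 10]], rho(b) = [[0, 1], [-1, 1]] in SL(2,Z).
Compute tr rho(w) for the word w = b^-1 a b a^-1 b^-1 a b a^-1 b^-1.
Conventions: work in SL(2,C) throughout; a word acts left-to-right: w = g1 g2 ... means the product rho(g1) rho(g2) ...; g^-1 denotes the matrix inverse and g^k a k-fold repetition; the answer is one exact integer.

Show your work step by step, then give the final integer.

rho(b^-1) = [[1, -1], [1, 0]]
... * rho(a) = [[4, 3], [13, 10]]  ->  [[-9, -7], [4, 3]]
... * rho(b) = [[0, 1], [-1, 1]]  ->  [[7, -16], [-3, 7]]
... * rho(a^-1) = [[10, -3], [-13, 4]]  ->  [[278, -85], [-121, 37]]
... * rho(b^-1) = [[1, -1], [1, 0]]  ->  [[193, -278], [-84, 121]]
... * rho(a) = [[4, 3], [13, 10]]  ->  [[-2842, -2201], [1237, 958]]
... * rho(b) = [[0, 1], [-1, 1]]  ->  [[2201, -5043], [-958, 2195]]
... * rho(a^-1) = [[10, -3], [-13, 4]]  ->  [[87569, -26775], [-38115, 11654]]
... * rho(b^-1) = [[1, -1], [1, 0]]  ->  [[60794, -87569], [-26461, 38115]]
tr = 60794 + 38115 = 98909

98909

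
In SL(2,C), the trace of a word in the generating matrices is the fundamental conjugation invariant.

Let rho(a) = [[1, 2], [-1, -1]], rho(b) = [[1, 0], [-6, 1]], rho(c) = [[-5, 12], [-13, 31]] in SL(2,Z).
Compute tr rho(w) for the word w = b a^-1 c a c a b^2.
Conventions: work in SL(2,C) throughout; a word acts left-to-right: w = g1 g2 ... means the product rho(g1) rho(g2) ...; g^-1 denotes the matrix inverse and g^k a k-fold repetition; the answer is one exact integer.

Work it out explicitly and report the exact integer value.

179192

rho(b) = [[1, 0], [-6, 1]]
... * rho(a^-1) = [[-1, -2], [1, 1]]  ->  [[-1, -2], [7, 13]]
... * rho(c) = [[-5, 12], [-13, 31]]  ->  [[31, -74], [-204, 487]]
... * rho(a) = [[1, 2], [-1, -1]]  ->  [[105, 136], [-691, -895]]
... * rho(c) = [[-5, 12], [-13, 31]]  ->  [[-2293, 5476], [15090, -36037]]
... * rho(a) = [[1, 2], [-1, -1]]  ->  [[-7769, -10062], [51127, 66217]]
... * rho(b) = [[1, 0], [-6, 1]]  ->  [[52603, -10062], [-346175, 66217]]
... * rho(b) = [[1, 0], [-6, 1]]  ->  [[112975, -10062], [-743477, 66217]]
tr = 112975 + 66217 = 179192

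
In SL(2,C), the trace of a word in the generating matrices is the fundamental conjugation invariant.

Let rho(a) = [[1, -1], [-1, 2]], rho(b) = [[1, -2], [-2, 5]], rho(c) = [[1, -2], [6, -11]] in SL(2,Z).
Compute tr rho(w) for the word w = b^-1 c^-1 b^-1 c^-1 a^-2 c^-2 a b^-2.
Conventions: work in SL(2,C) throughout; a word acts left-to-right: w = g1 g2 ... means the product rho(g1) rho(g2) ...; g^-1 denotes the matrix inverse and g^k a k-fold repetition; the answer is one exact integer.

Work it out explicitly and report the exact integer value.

rho(b^-1) = [[5, 2], [2, 1]]
... * rho(c^-1) = [[-11, 2], [-6, 1]]  ->  [[-67, 12], [-28, 5]]
... * rho(b^-1) = [[5, 2], [2, 1]]  ->  [[-311, -122], [-130, -51]]
... * rho(c^-1) = [[-11, 2], [-6, 1]]  ->  [[4153, -744], [1736, -311]]
... * rho(a^-1) = [[2, 1], [1, 1]]  ->  [[7562, 3409], [3161, 1425]]
... * rho(a^-1) = [[2, 1], [1, 1]]  ->  [[18533, 10971], [7747, 4586]]
... * rho(c^-1) = [[-11, 2], [-6, 1]]  ->  [[-269689, 48037], [-112733, 20080]]
... * rho(c^-1) = [[-11, 2], [-6, 1]]  ->  [[2678357, -491341], [1119583, -205386]]
... * rho(a) = [[1, -1], [-1, 2]]  ->  [[3169698, -3661039], [1324969, -1530355]]
... * rho(b^-1) = [[5, 2], [2, 1]]  ->  [[8526412, 2678357], [3564135, 1119583]]
... * rho(b^-1) = [[5, 2], [2, 1]]  ->  [[47988774, 19731181], [20059841, 8247853]]
tr = 47988774 + 8247853 = 56236627

56236627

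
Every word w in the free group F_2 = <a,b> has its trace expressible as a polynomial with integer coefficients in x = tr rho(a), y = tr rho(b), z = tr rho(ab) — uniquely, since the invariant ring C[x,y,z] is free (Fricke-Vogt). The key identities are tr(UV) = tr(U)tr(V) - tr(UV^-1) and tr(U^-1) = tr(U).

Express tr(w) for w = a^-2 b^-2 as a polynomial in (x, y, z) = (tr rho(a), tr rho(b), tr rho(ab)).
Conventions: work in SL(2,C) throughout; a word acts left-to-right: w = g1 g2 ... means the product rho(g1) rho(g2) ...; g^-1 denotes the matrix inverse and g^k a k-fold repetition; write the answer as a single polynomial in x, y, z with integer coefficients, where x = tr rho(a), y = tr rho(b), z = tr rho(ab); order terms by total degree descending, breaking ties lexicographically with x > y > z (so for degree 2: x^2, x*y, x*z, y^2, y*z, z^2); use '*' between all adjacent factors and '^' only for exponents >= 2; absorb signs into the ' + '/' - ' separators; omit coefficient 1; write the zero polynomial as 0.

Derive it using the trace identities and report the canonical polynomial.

next, tr(a^-1) = tr(a) = x
next, tr(a^-1 b) = tr(b)*tr(a) - tr(b a)   [inverse elimination on a] = x*y - z
next, tr(b^-1 a^-1) = tr(a^-1)*tr(b) - tr(a^-1 b)   [inverse elimination on b] = z
tr(b^-2 a^-1) = tr(b^-1 a^-1)*tr(b) - tr(b^-1 a^-1 b)   [inverse elimination on b] = y*z - x
and tr(b^-2) = tr(b^-1)*tr(b) - tr(1)   [inverse elimination on b] = y^2 - 2
and tr(a^-2 b^-2) = tr(b^-2 a^-1)*tr(a) - tr(b^-2)   [inverse elimination on a] = x*y*z - x^2 - y^2 + 2

x*y*z - x^2 - y^2 + 2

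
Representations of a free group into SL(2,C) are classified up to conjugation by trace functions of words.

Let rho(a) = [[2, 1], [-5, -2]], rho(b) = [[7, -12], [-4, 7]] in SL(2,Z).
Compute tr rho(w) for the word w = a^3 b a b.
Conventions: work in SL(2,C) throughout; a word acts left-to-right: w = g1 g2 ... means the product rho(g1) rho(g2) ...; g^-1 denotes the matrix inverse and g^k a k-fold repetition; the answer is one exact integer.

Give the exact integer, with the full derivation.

rho(a) = [[2, 1], [-5, -2]]
... * rho(a) = [[2, 1], [-5, -2]]  ->  [[-1, 0], [0, -1]]
... * rho(a) = [[2, 1], [-5, -2]]  ->  [[-2, -1], [5, 2]]
... * rho(b) = [[7, -12], [-4, 7]]  ->  [[-10, 17], [27, -46]]
... * rho(a) = [[2, 1], [-5, -2]]  ->  [[-105, -44], [284, 119]]
... * rho(b) = [[7, -12], [-4, 7]]  ->  [[-559, 952], [1512, -2575]]
tr = -559 + -2575 = -3134

-3134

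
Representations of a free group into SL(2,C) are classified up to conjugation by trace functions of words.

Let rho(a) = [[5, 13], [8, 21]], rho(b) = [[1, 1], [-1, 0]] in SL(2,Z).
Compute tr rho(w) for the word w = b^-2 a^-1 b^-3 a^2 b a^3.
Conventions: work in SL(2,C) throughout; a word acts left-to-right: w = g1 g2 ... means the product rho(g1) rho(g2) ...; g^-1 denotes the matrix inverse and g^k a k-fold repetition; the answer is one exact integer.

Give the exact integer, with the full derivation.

-674

rho(b^-1) = [[0, -1], [1, 1]]
... * rho(b^-1) = [[0, -1], [1, 1]]  ->  [[-1, -1], [1, 0]]
... * rho(a^-1) = [[21, -13], [-8, 5]]  ->  [[-13, 8], [21, -13]]
... * rho(b^-1) = [[0, -1], [1, 1]]  ->  [[8, 21], [-13, -34]]
... * rho(b^-1) = [[0, -1], [1, 1]]  ->  [[21, 13], [-34, -21]]
... * rho(b^-1) = [[0, -1], [1, 1]]  ->  [[13, -8], [-21, 13]]
... * rho(a) = [[5, 13], [8, 21]]  ->  [[1, 1], [-1, 0]]
... * rho(a) = [[5, 13], [8, 21]]  ->  [[13, 34], [-5, -13]]
... * rho(b) = [[1, 1], [-1, 0]]  ->  [[-21, 13], [8, -5]]
... * rho(a) = [[5, 13], [8, 21]]  ->  [[-1, 0], [0, -1]]
... * rho(a) = [[5, 13], [8, 21]]  ->  [[-5, -13], [-8, -21]]
... * rho(a) = [[5, 13], [8, 21]]  ->  [[-129, -338], [-208, -545]]
tr = -129 + -545 = -674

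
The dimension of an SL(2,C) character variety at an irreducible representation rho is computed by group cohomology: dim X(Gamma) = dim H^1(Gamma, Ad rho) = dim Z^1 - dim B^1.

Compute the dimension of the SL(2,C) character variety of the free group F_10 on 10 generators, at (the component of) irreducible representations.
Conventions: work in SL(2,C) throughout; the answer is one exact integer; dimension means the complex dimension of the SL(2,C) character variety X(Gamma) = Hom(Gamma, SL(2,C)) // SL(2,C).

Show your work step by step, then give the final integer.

Here Gamma is free of rank 10 — no relator constrains a cocycle.
Z^1(Gamma, Ad rho) = (sl_2)^10: a cocycle is a free choice of one sl_2 vector per generator, so dim Z^1 = 3*10 = 30.
At an irreducible rho the centralizer of the image in sl_2 is 0, so the coboundary map sl_2 -> Z^1 is injective: dim B^1 = 3.
Therefore dim X = 30 - 3 = 27.

27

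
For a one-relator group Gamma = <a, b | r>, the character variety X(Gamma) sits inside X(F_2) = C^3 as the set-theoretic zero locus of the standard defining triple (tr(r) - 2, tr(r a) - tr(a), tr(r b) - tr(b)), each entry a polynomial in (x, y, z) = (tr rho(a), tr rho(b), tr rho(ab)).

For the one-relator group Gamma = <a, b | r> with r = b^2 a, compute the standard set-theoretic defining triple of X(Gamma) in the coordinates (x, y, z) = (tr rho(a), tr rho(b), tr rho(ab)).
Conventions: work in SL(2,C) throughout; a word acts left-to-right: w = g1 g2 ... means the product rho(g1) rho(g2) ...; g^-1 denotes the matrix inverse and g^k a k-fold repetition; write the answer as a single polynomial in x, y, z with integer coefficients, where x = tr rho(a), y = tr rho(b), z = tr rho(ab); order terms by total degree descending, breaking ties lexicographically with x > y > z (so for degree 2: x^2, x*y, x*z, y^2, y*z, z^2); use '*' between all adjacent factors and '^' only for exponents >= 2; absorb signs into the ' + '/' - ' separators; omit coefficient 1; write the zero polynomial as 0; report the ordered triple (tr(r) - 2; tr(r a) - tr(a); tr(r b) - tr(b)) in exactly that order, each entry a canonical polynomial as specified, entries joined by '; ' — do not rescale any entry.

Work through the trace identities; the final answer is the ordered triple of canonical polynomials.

y*z - x - 2; x*y*z - x^2 - y^2 - x + 2; y^2*z - x*y - y - z

reduce: tr(b^2 a) = tr(b)*tr(a b) - tr(a) = y*z - x
tr(a^2 b) = tr(a)*tr(b a) - tr(b) = x*z - y
so tr(a^2) = tr(a)*tr(a) - tr(1) = x^2 - 2
tr(b^2 a^2) = tr(b)*tr(a^2 b) - tr(a^2) = x*y*z - x^2 - y^2 + 2
reduce: tr(b^2 a b) = tr(b)*tr(b a b) - tr(b a) = y^2*z - x*y - z
assemble the triple (tr(r) - 2; tr(r a) - x; tr(r b) - y)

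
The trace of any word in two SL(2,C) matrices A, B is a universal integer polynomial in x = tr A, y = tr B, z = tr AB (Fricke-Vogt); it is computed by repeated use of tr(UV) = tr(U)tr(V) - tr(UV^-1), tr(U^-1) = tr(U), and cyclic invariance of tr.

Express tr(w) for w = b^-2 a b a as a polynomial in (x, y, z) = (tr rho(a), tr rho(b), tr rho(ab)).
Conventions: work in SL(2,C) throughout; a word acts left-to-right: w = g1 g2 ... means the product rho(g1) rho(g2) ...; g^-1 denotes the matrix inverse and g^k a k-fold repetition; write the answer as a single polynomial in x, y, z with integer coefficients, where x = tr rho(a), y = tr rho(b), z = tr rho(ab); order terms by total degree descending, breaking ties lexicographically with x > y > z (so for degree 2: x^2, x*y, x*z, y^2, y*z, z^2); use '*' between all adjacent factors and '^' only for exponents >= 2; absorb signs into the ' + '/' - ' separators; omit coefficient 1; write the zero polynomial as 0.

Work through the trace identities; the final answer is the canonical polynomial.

apply: tr(a b a) = tr(a) tr(b a) - tr(b) = x*z - y
use: tr(a b a b) = tr(a b) tr(a b) - tr(1)   [split at repeated a] = z^2 - 2
tr(b^-1 a b a) = tr(a b a) tr(b) - tr(a b a b) = x*y*z - y^2 - z^2 + 2
tr(b^-2 a b a) = tr(b^-1 a b a) tr(b) - tr(b^-1 a b a b) = x*y^2*z - y^3 - y*z^2 - x*z + 3*y

x*y^2*z - y^3 - y*z^2 - x*z + 3*y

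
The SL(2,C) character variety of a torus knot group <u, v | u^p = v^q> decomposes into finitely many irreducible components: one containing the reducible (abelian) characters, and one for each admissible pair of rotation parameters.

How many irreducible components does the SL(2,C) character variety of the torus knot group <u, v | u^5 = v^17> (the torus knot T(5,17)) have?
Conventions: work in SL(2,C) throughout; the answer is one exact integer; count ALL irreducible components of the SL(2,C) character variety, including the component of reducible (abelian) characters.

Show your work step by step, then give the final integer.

For T(5,17): irreducibility forces the central element u^5 = v^17 to one of +I, -I.
On an irreducible component, tr(u) is locked at 2*cos(pi*alpha/5) for some alpha in 1..4, and tr(v) at 2*cos(pi*beta/17) for some beta in 1..16.
Consistency of u^5 = (-1)^alpha I with v^17 = (-1)^beta I forces alpha = beta (mod 2).
Counting: 2 odd alphas x 8 odd betas + 2 even alphas x 8 even betas = 16 + 16 = 32.
That is 32 components of irreducible characters, and with the reducible (abelian) component the total is 33.

33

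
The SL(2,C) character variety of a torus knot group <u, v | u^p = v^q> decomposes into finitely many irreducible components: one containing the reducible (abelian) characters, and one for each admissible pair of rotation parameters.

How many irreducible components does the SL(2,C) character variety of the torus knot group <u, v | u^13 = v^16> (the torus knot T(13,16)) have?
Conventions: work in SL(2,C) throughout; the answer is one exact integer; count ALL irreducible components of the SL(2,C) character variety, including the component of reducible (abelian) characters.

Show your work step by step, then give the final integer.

91

Gamma = < u, v | u^13 = v^16 > (torus knot T(13,16)); the central element u^13 = v^16 acts as +I or -I in any irreducible SL(2,C) representation.
This locks tr(u) to 2*cos(pi*alpha/13), alpha in 1..12, and tr(v) to 2*cos(pi*beta/16), beta in 1..15, on each component of irreducible characters.
Consistency of u^13 = (-1)^alpha I with v^16 = (-1)^beta I forces alpha = beta (mod 2).
count pairs: odd alpha (6 choices) x odd beta (8), plus even alpha (6) x even beta (7): 6*8 + 6*7 = 90.
components with irreducible characters: 90; plus the single component of reducible (abelian) characters: total 91.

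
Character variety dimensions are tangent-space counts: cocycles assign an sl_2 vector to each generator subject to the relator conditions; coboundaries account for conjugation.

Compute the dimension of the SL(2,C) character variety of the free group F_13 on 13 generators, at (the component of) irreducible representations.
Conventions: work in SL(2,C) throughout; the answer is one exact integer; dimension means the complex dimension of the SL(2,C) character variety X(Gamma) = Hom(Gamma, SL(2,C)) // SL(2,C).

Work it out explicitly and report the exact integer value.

Here Gamma is free of rank 13 — no relator constrains a cocycle.
Z^1(Gamma, Ad rho) = (sl_2)^13: a cocycle is a free choice of one sl_2 vector per generator, so dim Z^1 = 3*13 = 39.
dim B^1 = 3: the coboundary map is injective because an irreducible image has centralizer 0 in sl_2.
dim H^1 = 39 - 3 = 36, which is dim X.

36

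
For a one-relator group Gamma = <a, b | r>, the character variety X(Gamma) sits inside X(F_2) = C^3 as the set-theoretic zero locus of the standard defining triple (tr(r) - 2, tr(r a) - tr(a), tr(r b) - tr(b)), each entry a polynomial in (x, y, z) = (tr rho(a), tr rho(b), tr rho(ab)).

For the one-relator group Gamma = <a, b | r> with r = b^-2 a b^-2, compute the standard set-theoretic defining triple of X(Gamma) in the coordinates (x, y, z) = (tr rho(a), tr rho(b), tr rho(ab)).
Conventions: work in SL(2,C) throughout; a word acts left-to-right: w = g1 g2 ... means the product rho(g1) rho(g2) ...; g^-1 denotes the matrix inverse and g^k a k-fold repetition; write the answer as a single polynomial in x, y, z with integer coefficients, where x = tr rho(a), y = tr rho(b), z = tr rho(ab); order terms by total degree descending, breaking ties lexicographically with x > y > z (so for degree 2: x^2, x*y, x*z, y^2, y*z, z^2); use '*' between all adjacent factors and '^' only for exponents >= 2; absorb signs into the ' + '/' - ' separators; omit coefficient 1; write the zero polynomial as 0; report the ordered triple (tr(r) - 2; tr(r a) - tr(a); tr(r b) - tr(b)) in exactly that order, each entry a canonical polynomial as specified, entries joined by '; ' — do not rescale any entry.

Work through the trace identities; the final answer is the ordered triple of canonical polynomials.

x*y^4 - y^3*z - 3*x*y^2 + 2*y*z + x - 2; x^2*y^4 - 2*x*y^3*z - 2*x^2*y^2 + y^2*z^2 + 2*x*y*z + x^2 - x - 2; x*y^3 - y^2*z - 2*x*y - y + z

trace(a b^-1) = trace(a) * trace(b) - trace(a b)   [inverse elimination on b] = x*y - z
trace(b^-1 a b^-1) = trace(a b^-1) * trace(b) - trace(a)   [inverse elimination on b] = x*y^2 - y*z - x
trace(b^-3 a) = trace(b^-1 a b^-1) * trace(b) - trace(b^-1 a)   [inverse elimination on b] = x*y^3 - y^2*z - 2*x*y + z
so trace(b^-2 a b^-2) = trace(b^-3 a) * trace(b) - trace(b^-3 a b)   [inverse elimination on b] = x*y^4 - y^3*z - 3*x*y^2 + 2*y*z + x
trace(a^2) = trace(a) * trace(a) - trace(1)  (reduce the a square) = x^2 - 2
trace(a^2 b) = trace(a) * trace(b a) - trace(b)  (reduce the a square) = x*z - y
reduce: trace(a b^-1 a) = trace(a^2) * trace(b) - trace(a^2 b)  (eliminate b^-1) = x^2*y - x*z - y
trace(a b a b) = trace(b a) * trace(b a) - trace(1)  (split on b) = z^2 - 2
trace(a b^-1 a b) = trace(a b a) * trace(b) - trace(a b a b)  (eliminate b^-1) = x*y*z - y^2 - z^2 + 2
trace(b^-1 a b^-1 a) = trace(a b^-1 a) * trace(b) - trace(a b^-1 a b)  (eliminate b^-1) = x^2*y^2 - 2*x*y*z + z^2 - 2
reduce: trace(a b^-2 a b^-1) = trace(b^-1 a b^-1 a) * trace(b) - trace(b^-1 a b^-1 a b)  (eliminate b^-1) = x^2*y^3 - 2*x*y^2*z - x^2*y + y*z^2 + x*z - y
so trace(a b^-2 a) = trace(a^2 b^-1) * trace(b) - trace(a^2)  (eliminate b^-1) = x^2*y^2 - x*y*z - x^2 - y^2 + 2
so trace(b^-2 a b^-2 a) = trace(a b^-2 a b^-1) * trace(b) - trace(a b^-2 a)  (eliminate b^-1) = x^2*y^4 - 2*x*y^3*z - 2*x^2*y^2 + y^2*z^2 + 2*x*y*z + x^2 - 2
assemble the triple (trace(r) - 2; trace(r a) - x; trace(r b) - y)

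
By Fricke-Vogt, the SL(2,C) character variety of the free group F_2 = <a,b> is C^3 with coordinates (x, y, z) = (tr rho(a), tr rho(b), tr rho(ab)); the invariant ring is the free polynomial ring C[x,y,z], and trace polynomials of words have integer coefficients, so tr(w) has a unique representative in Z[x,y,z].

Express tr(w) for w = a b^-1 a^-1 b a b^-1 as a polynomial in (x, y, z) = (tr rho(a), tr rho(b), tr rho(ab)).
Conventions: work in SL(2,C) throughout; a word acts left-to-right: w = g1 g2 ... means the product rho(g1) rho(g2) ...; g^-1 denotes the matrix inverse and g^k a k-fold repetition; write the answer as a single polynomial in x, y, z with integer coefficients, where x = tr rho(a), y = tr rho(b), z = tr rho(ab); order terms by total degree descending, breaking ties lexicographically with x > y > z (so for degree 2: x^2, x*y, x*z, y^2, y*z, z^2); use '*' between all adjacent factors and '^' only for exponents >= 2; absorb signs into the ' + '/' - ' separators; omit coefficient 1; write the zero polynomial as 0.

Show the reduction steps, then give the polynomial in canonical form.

trace(a^2 b) = trace(a) trace(b a) - trace(b)   [square of a] = x*z - y
trace(a^2) = trace(a) trace(a) - trace(1)   [square of a] = x^2 - 2
trace(b a^2 b) = trace(b) trace(a^2 b) - trace(a^2)   [square of b] = x*y*z - x^2 - y^2 + 2
trace(b a b a) = trace(b a) trace(b a) - trace(1)   [split at a repeated b] = z^2 - 2
trace(b a b) = trace(b) trace(a b) - trace(a)   [square of b] = y*z - x
trace(b a^2 b a) = trace(a) trace(b a b a) - trace(b a b)   [square of a] = x*z^2 - y*z - x
reduce: trace(a b a^-1 b a) = trace(b a^2 b) trace(a) - trace(b a^2 b a)   [inverse elimination on a] = x^2*y*z - x^3 - x*y^2 - x*z^2 + y*z + 3*x
trace(b a b a b) = trace(b) trace(a b a b) - trace(a b a)   [square of b] = y*z^2 - x*z - y
reduce: trace(b a b a b a) = trace(b a b a) trace(b a) - trace(a b)   [split at a repeated b] = z^3 - 3*z
trace(a b a^-1 b a b) = trace(b a b a b) trace(a) - trace(b a b a b a)   [inverse elimination on a] = x*y*z^2 - x^2*z - z^3 - x*y + 3*z
so trace(a^-1 b a b^-1 a b) = trace(a b a^-1 b a) trace(b) - trace(a b a^-1 b a b)   [inverse elimination on b] = x^2*y^2*z - x^3*y - x*y^3 - 2*x*y*z^2 + x^2*z + y^2*z + z^3 + 4*x*y - 3*z
reduce: trace(a b^-1 a^-1 b a b^-1) = trace(a^-1 b a b^-1 a) trace(b) - trace(a^-1 b a b^-1 a b)   [inverse elimination on b] = -x^2*y^2*z + x^3*y + x*y^3 + 2*x*y*z^2 - x^2*z - y^2*z - z^3 - 3*x*y + 3*z

-x^2*y^2*z + x^3*y + x*y^3 + 2*x*y*z^2 - x^2*z - y^2*z - z^3 - 3*x*y + 3*z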